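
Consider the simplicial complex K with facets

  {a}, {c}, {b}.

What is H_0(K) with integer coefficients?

H_0 ≅ Z^3.

Fix the vertex order a < b < c and write every simplex with vertices in increasing order. Then dim K = 0 and the simplices of K are:

  0-simplices (3): a, b, c

giving chain groups C_0 ≅ Z^3.

From H_k ≅ ker(∂_k) / im(∂_{k+1}) we obtain:

  H_0: rank C_0 − rank ∂_1 = 3 − 0 = 3, and there is no ∂_1, so H_0 ≅ Z^3.

(K is a triangulation of a set of 3 points.)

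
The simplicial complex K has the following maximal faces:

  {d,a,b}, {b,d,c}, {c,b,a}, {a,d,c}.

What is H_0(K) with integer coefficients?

K has 4 vertices, 6 edges, 4 triangles.
rank ∂_0 = 0, rank ∂_1 = 3 ⇒ b_0 = 4 − 0 − 3 = 1; all invariant factors of ∂_1 are 1 so no torsion. So H_0 ≅ Z.

H_0 ≅ Z.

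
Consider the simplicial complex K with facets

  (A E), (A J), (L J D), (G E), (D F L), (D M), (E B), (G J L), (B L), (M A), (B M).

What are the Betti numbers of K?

We work with the vertex ordering A < B < D < E < F < G < J < L < M. The simplices of K, each written with vertices in increasing order, are:

  0-simplices (9): A, B, D, E, F, G, J, L, M
  1-simplices (15): AE, AJ, AM, BE, BL, BM, DF, DJ, DL, DM, EG, FL, GJ, GL, JL
  2-simplices (3): DFL, DJL, GJL

so the chain groups are C_0 ≅ Z^9, C_1 ≅ Z^15, C_2 ≅ Z^3.

Boundary ∂_1: C_1 → C_0 maps an edge to its endpoints' difference, ∂[p,q] = q − p. For instance
  ∂FL = L − F.
This gives a 9×15 integer matrix of rank 8; reducing to Smith normal form yields diagonal entries (1,1,1,1,1,1,1,1).

Boundary ∂_2: C_2 → C_1 acts by ∂[p,q,r] = [q,r] − [p,r] + [p,q]. For instance
  ∂GJL = JL − GL + GJ,
  ∂DJL = JL − DL + DJ.
This gives a 15×3 integer matrix of rank 3; reducing to Smith normal form yields diagonal entries (1,1,1).

Reading off H_k = ker ∂_k / im ∂_{k+1}:

  H_0: rank C_0 − rank ∂_1 = 9 − 8 = 1, and the invariant factors of ∂_1 are all 1, so H_0 ≅ Z.
  H_1: rank ker ∂_1 − rank ∂_2 = (15 − 8) − 3 = 4, and the invariant factors of ∂_2 are all 1, so H_1 ≅ Z^4.
  H_2: rank ker ∂_2 − rank ∂_3 = (3 − 3) − 0 = 0, and there is no ∂_3, so H_2 ≅ 0.

As a check, the Euler characteristic is 9 − 15 + 3 = -3, which agrees with 1 − 4 + 0 = -3.

Hence the Betti numbers are b_0 = 1, b_1 = 4, b_2 = 0.

b_0 = 1, b_1 = 4, b_2 = 0.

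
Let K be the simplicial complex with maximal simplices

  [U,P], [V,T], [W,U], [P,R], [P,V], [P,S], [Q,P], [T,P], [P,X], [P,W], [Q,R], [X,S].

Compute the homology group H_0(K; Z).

H_0 ≅ Z.

Take the total order P < Q < R < S < T < U < V < W < X on the vertex set. Then K (dimension 1) consists of the simplices:

  0-simplices (9): P, Q, R, S, T, U, V, W, X
  1-simplices (12): PQ, PR, PS, PT, PU, PV, PW, PX, QR, SX, TV, UW

giving chain groups C_0 ≅ Z^9, C_1 ≅ Z^12.

Boundary ∂_1: C_1 → C_0 is given by ∂[p,q] = [q] − [p].
The 9×12 boundary matrix has rank 8 and Smith normal form diag(1,1,1,1,1,1,1,1).

Now H_k = ker ∂_k / im ∂_{k+1}, so:

  H_0: rank C_0 − rank ∂_1 = 9 − 8 = 1, and the invariant factors of ∂_1 are all 1, so H_0 ≅ Z.

(K is a triangulation of a wedge of 4 circles.)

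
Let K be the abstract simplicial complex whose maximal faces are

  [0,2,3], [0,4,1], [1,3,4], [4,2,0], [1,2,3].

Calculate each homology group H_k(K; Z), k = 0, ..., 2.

Order the vertices as 0 < 1 < 2 < 3 < 4. Listing each simplex with vertices in this order, K has dimension 2 with simplices:

  0-simplices (5): [0], [1], [2], [3], [4]
  1-simplices (10): [0,1], [0,2], [0,3], [0,4], [1,2], [1,3], [1,4], [2,3], [2,4], [3,4]
  2-simplices (5): [0,1,4], [0,2,3], [0,2,4], [1,2,3], [1,3,4]

so the chain groups are C_0 ≅ Z^5, C_1 ≅ Z^10, C_2 ≅ Z^5.

The boundary map ∂_1: C_1 → C_0 sends each edge [p,q] (with p < q) to q − p. For instance
  ∂[1,2] = [2] − [1].
As a 5×10 matrix over Z this has rank 4, with invariant factors (1,1,1,1).

∂_2: C_2 → C_1 sends each 2-simplex [p,q,r] to [q,r] − [p,r] + [p,q]. For instance
  ∂[0,1,4] = [1,4] − [0,4] + [0,1],
  ∂[1,2,3] = [2,3] − [1,3] + [1,2].
The resulting 10×5 matrix has rank 5, and its Smith normal form has invariant factors (1,1,1,1,1).

Now H_k = ker ∂_k / im ∂_{k+1}, so:

  H_0: rank C_0 − rank ∂_1 = 5 − 4 = 1, and the invariant factors of ∂_1 are all 1, so H_0 = Z.
  H_1: rank ker ∂_1 − rank ∂_2 = (10 − 4) − 5 = 1, and the invariant factors of ∂_2 are all 1, so H_1 = Z.
  H_2: rank ker ∂_2 − rank ∂_3 = (5 − 5) − 0 = 0, and there is no ∂_3, so H_2 = 0.

H_0 ≅ Z,  H_1 ≅ Z,  H_2 = 0.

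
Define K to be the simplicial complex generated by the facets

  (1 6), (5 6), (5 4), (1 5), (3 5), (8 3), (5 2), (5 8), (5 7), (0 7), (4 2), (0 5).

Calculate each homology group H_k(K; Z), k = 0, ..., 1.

H_0 = Z,  H_1 = Z^4.

We work with the vertex ordering 0 < 1 < 2 < 3 < 4 < 5 < 6 < 7 < 8. The simplices of K, each written with vertices in increasing order, are:

  0-simplices (9): [0], [1], [2], [3], [4], [5], [6], [7], [8]
  1-simplices (12): [0,5], [0,7], [1,5], [1,6], [2,4], [2,5], [3,5], [3,8], [4,5], [5,6], [5,7], [5,8]

giving chain groups C_0 ≅ Z^9, C_1 ≅ Z^12.

The boundary map ∂_1: C_1 → C_0 maps an edge to its endpoints' difference, ∂[p,q] = q − p. For instance
  ∂[1,6] = [6] − [1].
The 9×12 boundary matrix has rank 8 and Smith normal form diag(1,1,1,1,1,1,1,1).

From H_k ≅ ker(∂_k) / im(∂_{k+1}) we obtain:

  H_0: rank C_0 − rank ∂_1 = 9 − 8 = 1, and the invariant factors of ∂_1 are all 1, so H_0 ≅ Z.
  H_1: rank ker ∂_1 − rank ∂_2 = (12 − 8) − 0 = 4, and there is no ∂_2, so H_1 ≅ Z^4.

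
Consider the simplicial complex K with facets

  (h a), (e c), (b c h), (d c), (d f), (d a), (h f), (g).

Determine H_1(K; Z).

H_1 = Z^2.

We work with the vertex ordering a < b < c < d < e < f < g < h. The simplices of K, each written with vertices in increasing order, are:

  0-simplices (8): a, b, c, d, e, f, g, h
  1-simplices (9): ad, ah, bc, bh, cd, ce, ch, df, fh
  2-simplices (1): bch

Hence C_0 ≅ Z^8, C_1 ≅ Z^9, C_2 ≅ Z^1.

∂_1: C_1 → C_0 is given by ∂[p,q] = [q] − [p].
As a 8×9 matrix over Z this has rank 6, with invariant factors (1,1,1,1,1,1).

∂_2: C_2 → C_1 maps a triangle to the signed sum of its edges. For instance
  ∂bch = ch − bh + bc.
This gives a 9×1 integer matrix of rank 1; reducing to Smith normal form yields diagonal entries (1).

Reading off H_k = ker ∂_k / im ∂_{k+1}:

  H_1: rank ker ∂_1 − rank ∂_2 = (9 − 6) − 1 = 2, and the invariant factors of ∂_2 are all 1, so H_1 = Z^2.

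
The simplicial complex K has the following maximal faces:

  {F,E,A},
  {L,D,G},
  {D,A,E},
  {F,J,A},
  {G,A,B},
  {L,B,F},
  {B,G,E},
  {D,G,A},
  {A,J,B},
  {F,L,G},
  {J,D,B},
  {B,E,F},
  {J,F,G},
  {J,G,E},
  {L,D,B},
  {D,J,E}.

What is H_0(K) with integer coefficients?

Fix the vertex order A < B < D < E < F < G < J < L and write every simplex with vertices in increasing order. Then dim K = 2 and the simplices of K are:

  0-simplices (8): A, B, D, E, F, G, J, L
  1-simplices (24): AB, AD, AE, AF, AG, AJ, BD, BE, BF, BG, BJ, BL, DE, DG, DJ, DL, EF, EG, EJ, FG, FJ, FL, GJ, GL
  2-simplices (16): ABG, ABJ, ADE, ADG, AEF, AFJ, BDJ, BDL, BEF, BEG, BFL, DEJ, DGL, EGJ, FGJ, FGL

so the chain groups are C_0 ≅ Z^8, C_1 ≅ Z^24, C_2 ≅ Z^16.

∂_1: C_1 → C_0 sends each edge [p,q] (with p < q) to q − p. For instance
  ∂FJ = J − F.
The 8×24 boundary matrix has rank 7 and Smith normal form diag(1,1,1,1,1,1,1).

∂_2: C_2 → C_1 sends each 2-simplex [p,q,r] to [q,r] − [p,r] + [p,q]. For instance
  ∂ABG = BG − AG + AB,
  ∂ABJ = BJ − AJ + AB.
This gives a 24×16 integer matrix of rank 15; reducing to Smith normal form yields diagonal entries (1,1,1,1,1,1,1,1,1,1,1,1,1,1,1).

Now H_k = ker ∂_k / im ∂_{k+1}, so:

  H_0: rank C_0 − rank ∂_1 = 8 − 7 = 1, and the invariant factors of ∂_1 are all 1, so H_0 ≅ Z.

(K is a triangulation of the torus T^2.)

H_0 ≅ Z.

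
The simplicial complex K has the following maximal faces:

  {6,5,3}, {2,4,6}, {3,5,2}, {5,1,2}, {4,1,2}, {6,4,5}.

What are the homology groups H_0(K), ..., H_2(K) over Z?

H_0 ≅ Z,  H_1 ≅ Z,  H_2 = 0.

Order the vertices as 1 < 2 < 3 < 4 < 5 < 6. Listing each simplex with vertices in this order, K has dimension 2 with simplices:

  0-simplices (6): [1], [2], [3], [4], [5], [6]
  1-simplices (12): [1,2], [1,4], [1,5], [2,3], [2,4], [2,5], [2,6], [3,5], [3,6], [4,5], [4,6], [5,6]
  2-simplices (6): [1,2,4], [1,2,5], [2,3,5], [2,4,6], [3,5,6], [4,5,6]

giving chain groups C_0 ≅ Z^6, C_1 ≅ Z^12, C_2 ≅ Z^6.

The boundary map ∂_1: C_1 → C_0 is given by ∂[p,q] = [q] − [p]. For instance
  ∂[1,4] = [4] − [1].
The 6×12 boundary matrix has rank 5 and Smith normal form diag(1,1,1,1,1).

The boundary map ∂_2: C_2 → C_1 maps a triangle to the signed sum of its edges. For instance
  ∂[1,2,4] = [2,4] − [1,4] + [1,2],
  ∂[1,2,5] = [2,5] − [1,5] + [1,2].
As a 12×6 matrix over Z this has rank 6, with invariant factors (1,1,1,1,1,1).

Reading off H_k = ker ∂_k / im ∂_{k+1}:

  H_0: rank C_0 − rank ∂_1 = 6 − 5 = 1, and the invariant factors of ∂_1 are all 1, so H_0 ≅ Z.
  H_1: rank ker ∂_1 − rank ∂_2 = (12 − 5) − 6 = 1, and the invariant factors of ∂_2 are all 1, so H_1 ≅ Z.
  H_2: rank ker ∂_2 − rank ∂_3 = (6 − 6) − 0 = 0, and there is no ∂_3, so H_2 ≅ 0.

(K is a triangulation of the cylinder S^1 x I.)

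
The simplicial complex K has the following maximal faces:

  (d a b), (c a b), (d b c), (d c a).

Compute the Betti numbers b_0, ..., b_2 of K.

K has 4 vertices, 6 edges, 4 triangles.
rank ∂_0 = 0, rank ∂_1 = 3 ⇒ b_0 = 4 − 0 − 3 = 1; all invariant factors of ∂_1 are 1 so no torsion. So H_0 = Z.
rank ∂_1 = 3, rank ∂_2 = 3 ⇒ b_1 = 6 − 3 − 3 = 0; all invariant factors of ∂_2 are 1 so no torsion. So H_1 = 0.
rank ∂_2 = 3, rank ∂_3 = 0 ⇒ b_2 = 4 − 3 − 0 = 1. So H_2 = Z.

b_0 = 1, b_1 = 0, b_2 = 1.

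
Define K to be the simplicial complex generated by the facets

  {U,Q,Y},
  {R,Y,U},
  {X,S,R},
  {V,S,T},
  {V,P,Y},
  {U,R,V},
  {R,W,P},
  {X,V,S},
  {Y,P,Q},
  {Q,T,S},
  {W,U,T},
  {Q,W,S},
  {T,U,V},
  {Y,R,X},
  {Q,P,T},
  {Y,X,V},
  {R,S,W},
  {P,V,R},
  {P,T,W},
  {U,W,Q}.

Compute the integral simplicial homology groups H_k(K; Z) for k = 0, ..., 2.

H_0 = Z,  H_1 = Z ⊕ Z/2Z,  H_2 = 0.

Order the vertices as P < Q < R < S < T < U < V < W < X < Y. Listing each simplex with vertices in this order, K has dimension 2 with simplices:

  0-simplices (10): P, Q, R, S, T, U, V, W, X, Y
  1-simplices (30): PQ, PR, PT, PV, PW, PY, QS, QT, QU, QW, QY, RS, RU, RV, RW, RX, RY, ST, SV, SW, SX, TU, TV, TW, UV, UW, UY, VX, VY, XY
  2-simplices (20): PQT, PQY, PRV, PRW, PTW, PVY, QST, QSW, QUW, QUY, RSW, RSX, RUV, RUY, RXY, STV, SVX, TUV, TUW, VXY

Hence C_0 ≅ Z^10, C_1 ≅ Z^30, C_2 ≅ Z^20.

The boundary map ∂_1: C_1 → C_0 maps an edge to its endpoints' difference, ∂[p,q] = q − p.
The 10×30 boundary matrix has rank 9 and Smith normal form diag(1,1,1,1,1,1,1,1,1).

∂_2: C_2 → C_1 maps a triangle to the signed sum of its edges. For instance
  ∂QUW = UW − QW + QU,
  ∂TUW = UW − TW + TU.
The 30×20 boundary matrix has rank 20 and Smith normal form diag(1,1,1,1,1,1,1,1,1,1,1,1,1,1,1,1,1,1,1,2).

Reading off H_k = ker ∂_k / im ∂_{k+1}:

  H_0: rank C_0 − rank ∂_1 = 10 − 9 = 1, and the invariant factors of ∂_1 are all 1, so H_0 ≅ Z.
  H_1: rank ker ∂_1 − rank ∂_2 = (30 − 9) − 20 = 1, and ∂_2 has invariant factor 2 > 1, so H_1 ≅ Z ⊕ Z/2Z.
  H_2: rank ker ∂_2 − rank ∂_3 = (20 − 20) − 0 = 0, and there is no ∂_3, so H_2 ≅ 0.

As a check, the Euler characteristic is 10 − 30 + 20 = 0, which agrees with 1 − 1 + 0 = 0.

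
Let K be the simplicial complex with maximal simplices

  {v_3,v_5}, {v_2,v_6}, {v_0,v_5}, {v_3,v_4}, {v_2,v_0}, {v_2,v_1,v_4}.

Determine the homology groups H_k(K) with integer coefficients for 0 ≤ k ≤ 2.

H_0 = Z,  H_1 = Z,  H_2 = 0.

Fix the vertex order v_0 < v_1 < v_2 < v_3 < v_4 < v_5 < v_6 and write every simplex with vertices in increasing order. Then dim K = 2 and the simplices of K are:

  0-simplices (7): [v_0], [v_1], [v_2], [v_3], [v_4], [v_5], [v_6]
  1-simplices (8): [v_0,v_2], [v_0,v_5], [v_1,v_2], [v_1,v_4], [v_2,v_4], [v_2,v_6], [v_3,v_4], [v_3,v_5]
  2-simplices (1): [v_1,v_2,v_4]

Hence C_0 ≅ Z^7, C_1 ≅ Z^8, C_2 ≅ Z^1.

∂_1: C_1 → C_0 sends each edge [p,q] (with p < q) to q − p.
This gives a 7×8 integer matrix of rank 6; reducing to Smith normal form yields diagonal entries (1,1,1,1,1,1).

∂_2: C_2 → C_1 sends each 2-simplex [p,q,r] to [q,r] − [p,r] + [p,q]. For instance
  ∂[v_1,v_2,v_4] = [v_2,v_4] − [v_1,v_4] + [v_1,v_2].
As a 8×1 matrix over Z this has rank 1, with invariant factors (1).

Reading off H_k = ker ∂_k / im ∂_{k+1}:

  H_0: rank C_0 − rank ∂_1 = 7 − 6 = 1, and the invariant factors of ∂_1 are all 1, so H_0 = Z.
  H_1: rank ker ∂_1 − rank ∂_2 = (8 − 6) − 1 = 1, and the invariant factors of ∂_2 are all 1, so H_1 = Z.
  H_2: rank ker ∂_2 − rank ∂_3 = (1 − 1) − 0 = 0, and there is no ∂_3, so H_2 = 0.

As a check, the Euler characteristic is 7 − 8 + 1 = 0, which agrees with 1 − 1 + 0 = 0.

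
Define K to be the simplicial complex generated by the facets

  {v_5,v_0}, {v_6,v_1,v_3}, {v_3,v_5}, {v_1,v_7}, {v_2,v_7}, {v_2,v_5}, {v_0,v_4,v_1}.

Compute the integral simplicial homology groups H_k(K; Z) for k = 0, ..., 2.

H_0 = Z,  H_1 = Z^2,  H_2 = 0.

Take the total order v_0 < v_1 < v_2 < v_3 < v_4 < v_5 < v_6 < v_7 on the vertex set. Then K (dimension 2) consists of the simplices:

  0-simplices (8): [v_0], [v_1], [v_2], [v_3], [v_4], [v_5], [v_6], [v_7]
  1-simplices (11): [v_0,v_1], [v_0,v_4], [v_0,v_5], [v_1,v_3], [v_1,v_4], [v_1,v_6], [v_1,v_7], [v_2,v_5], [v_2,v_7], [v_3,v_5], [v_3,v_6]
  2-simplices (2): [v_0,v_1,v_4], [v_1,v_3,v_6]

giving chain groups C_0 ≅ Z^8, C_1 ≅ Z^11, C_2 ≅ Z^2.

Boundary ∂_1: C_1 → C_0 sends each edge [p,q] (with p < q) to q − p. For instance
  ∂[v_0,v_1] = [v_1] − [v_0].
This gives a 8×11 integer matrix of rank 7; reducing to Smith normal form yields diagonal entries (1,1,1,1,1,1,1).

∂_2: C_2 → C_1 sends each 2-simplex [p,q,r] to [q,r] − [p,r] + [p,q]. For instance
  ∂[v_0,v_1,v_4] = [v_1,v_4] − [v_0,v_4] + [v_0,v_1],
  ∂[v_1,v_3,v_6] = [v_3,v_6] − [v_1,v_6] + [v_1,v_3].
The 11×2 boundary matrix has rank 2 and Smith normal form diag(1,1).

Computing H_k = (kernel of ∂_k) / (image of ∂_{k+1}):

  H_0: rank C_0 − rank ∂_1 = 8 − 7 = 1, and the invariant factors of ∂_1 are all 1, so H_0 = Z.
  H_1: rank ker ∂_1 − rank ∂_2 = (11 − 7) − 2 = 2, and the invariant factors of ∂_2 are all 1, so H_1 = Z^2.
  H_2: rank ker ∂_2 − rank ∂_3 = (2 − 2) − 0 = 0, and there is no ∂_3, so H_2 = 0.

As a check, the Euler characteristic is 8 − 11 + 2 = -1, which agrees with 1 − 2 + 0 = -1.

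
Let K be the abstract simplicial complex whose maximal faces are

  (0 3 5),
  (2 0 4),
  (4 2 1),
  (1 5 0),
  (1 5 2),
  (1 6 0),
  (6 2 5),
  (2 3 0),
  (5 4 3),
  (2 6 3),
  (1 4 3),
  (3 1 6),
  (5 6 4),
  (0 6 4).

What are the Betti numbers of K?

We work with the vertex ordering 0 < 1 < 2 < 3 < 4 < 5 < 6. The simplices of K, each written with vertices in increasing order, are:

  0-simplices (7): [0], [1], [2], [3], [4], [5], [6]
  1-simplices (21): [0,1], [0,2], [0,3], [0,4], [0,5], [0,6], [1,2], [1,3], [1,4], [1,5], [1,6], [2,3], [2,4], [2,5], [2,6], [3,4], [3,5], [3,6], [4,5], [4,6], [5,6]
  2-simplices (14): [0,1,5], [0,1,6], [0,2,3], [0,2,4], [0,3,5], [0,4,6], [1,2,4], [1,2,5], [1,3,4], [1,3,6], [2,3,6], [2,5,6], [3,4,5], [4,5,6]

Hence C_0 ≅ Z^7, C_1 ≅ Z^21, C_2 ≅ Z^14.

Boundary ∂_1: C_1 → C_0 sends each edge [p,q] (with p < q) to q − p. For instance
  ∂[0,3] = [3] − [0].
The resulting 7×21 matrix has rank 6, and its Smith normal form has invariant factors (1,1,1,1,1,1).

∂_2: C_2 → C_1 sends each 2-simplex [p,q,r] to [q,r] − [p,r] + [p,q]. For instance
  ∂[0,4,6] = [4,6] − [0,6] + [0,4],
  ∂[0,1,5] = [1,5] − [0,5] + [0,1].
As a 21×14 matrix over Z this has rank 13, with invariant factors (1,1,1,1,1,1,1,1,1,1,1,1,1).

Computing H_k = (kernel of ∂_k) / (image of ∂_{k+1}):

  H_0: rank C_0 − rank ∂_1 = 7 − 6 = 1, and the invariant factors of ∂_1 are all 1, so H_0 ≅ Z.
  H_1: rank ker ∂_1 − rank ∂_2 = (21 − 6) − 13 = 2, and the invariant factors of ∂_2 are all 1, so H_1 ≅ Z^2.
  H_2: rank ker ∂_2 − rank ∂_3 = (14 − 13) − 0 = 1, and there is no ∂_3, so H_2 ≅ Z.

(K is a triangulation of the torus T^2.)

Hence the Betti numbers are b_0 = 1, b_1 = 2, b_2 = 1.

b_0 = 1, b_1 = 2, b_2 = 1.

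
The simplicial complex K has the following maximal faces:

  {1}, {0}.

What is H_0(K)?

Order the vertices as 0 < 1. Listing each simplex with vertices in this order, K has dimension 0 with simplices:

  0-simplices (2): [0], [1]

so the chain groups are C_0 ≅ Z^2.

From H_k ≅ ker(∂_k) / im(∂_{k+1}) we obtain:

  H_0: rank C_0 − rank ∂_1 = 2 − 0 = 2, and there is no ∂_1, so H_0 ≅ Z^2.

H_0 ≅ Z^2.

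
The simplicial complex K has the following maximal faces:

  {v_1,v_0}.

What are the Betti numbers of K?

b_0 = 1, b_1 = 0.

Fix the vertex order v_0 < v_1 and write every simplex with vertices in increasing order. Then dim K = 1 and the simplices of K are:

  0-simplices (2): [v_0], [v_1]
  1-simplices (1): [v_0,v_1]

Hence C_0 ≅ Z^2, C_1 ≅ Z^1.

∂_1: C_1 → C_0 is given by ∂[p,q] = [q] − [p]. For instance
  ∂[v_0,v_1] = [v_1] − [v_0].
The resulting 2×1 matrix has rank 1, and its Smith normal form has invariant factors (1).

From H_k ≅ ker(∂_k) / im(∂_{k+1}) we obtain:

  H_0: rank C_0 − rank ∂_1 = 2 − 1 = 1, and the invariant factors of ∂_1 are all 1, so H_0 = Z.
  H_1: rank ker ∂_1 − rank ∂_2 = (1 − 1) − 0 = 0, and there is no ∂_2, so H_1 = 0.

Hence the Betti numbers are b_0 = 1, b_1 = 0.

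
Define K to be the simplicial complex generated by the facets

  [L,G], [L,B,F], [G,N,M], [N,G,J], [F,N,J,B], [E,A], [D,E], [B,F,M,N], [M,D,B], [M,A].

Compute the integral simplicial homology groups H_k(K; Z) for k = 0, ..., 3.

Fix the vertex order A < B < D < E < F < G < J < L < M < N and write every simplex with vertices in increasing order. Then dim K = 3 and the simplices of K are:

  0-simplices (10): A, B, D, E, F, G, J, L, M, N
  1-simplices (20): AE, AM, BD, BF, BJ, BL, BM, BN, DE, DM, FJ, FL, FM, FN, GJ, GL, GM, GN, JN, MN
  2-simplices (11): BDM, BFJ, BFL, BFM, BFN, BJN, BMN, FJN, FMN, GJN, GMN
  3-simplices (2): BFJN, BFMN

Hence C_0 ≅ Z^10, C_1 ≅ Z^20, C_2 ≅ Z^11, C_3 ≅ Z^2.

Boundary ∂_1: C_1 → C_0 sends each edge [p,q] (with p < q) to q − p. For instance
  ∂GN = N − G.
As a 10×20 matrix over Z this has rank 9, with invariant factors (1,1,1,1,1,1,1,1,1).

∂_2: C_2 → C_1 maps a triangle to the signed sum of its edges. For instance
  ∂BDM = DM − BM + BD,
  ∂BFL = FL − BL + BF.
The 20×11 boundary matrix has rank 9 and Smith normal form diag(1,1,1,1,1,1,1,1,1).

The boundary map ∂_3: C_3 → C_2 sends each 3-simplex σ to the alternating sum Σ_i (−1)^i (σ with its i-th vertex removed). For instance
  ∂BFJN = FJN − BJN + BFN − BFJ,
  ∂BFMN = FMN − BMN + BFN − BFM.
This gives a 11×2 integer matrix of rank 2; reducing to Smith normal form yields diagonal entries (1,1).

From H_k ≅ ker(∂_k) / im(∂_{k+1}) we obtain:

  H_0: rank C_0 − rank ∂_1 = 10 − 9 = 1, and the invariant factors of ∂_1 are all 1, so H_0 ≅ Z.
  H_1: rank ker ∂_1 − rank ∂_2 = (20 − 9) − 9 = 2, and the invariant factors of ∂_2 are all 1, so H_1 ≅ Z^2.
  H_2: rank ker ∂_2 − rank ∂_3 = (11 − 9) − 2 = 0, and the invariant factors of ∂_3 are all 1, so H_2 ≅ 0.
  H_3: rank ker ∂_3 − rank ∂_4 = (2 − 2) − 0 = 0, and there is no ∂_4, so H_3 ≅ 0.

As a check, the Euler characteristic is 10 − 20 + 11 − 2 = -1, which agrees with 1 − 2 + 0 − 0 = -1.

H_0 ≅ Z,  H_1 ≅ Z^2,  H_2 = 0,  H_3 = 0.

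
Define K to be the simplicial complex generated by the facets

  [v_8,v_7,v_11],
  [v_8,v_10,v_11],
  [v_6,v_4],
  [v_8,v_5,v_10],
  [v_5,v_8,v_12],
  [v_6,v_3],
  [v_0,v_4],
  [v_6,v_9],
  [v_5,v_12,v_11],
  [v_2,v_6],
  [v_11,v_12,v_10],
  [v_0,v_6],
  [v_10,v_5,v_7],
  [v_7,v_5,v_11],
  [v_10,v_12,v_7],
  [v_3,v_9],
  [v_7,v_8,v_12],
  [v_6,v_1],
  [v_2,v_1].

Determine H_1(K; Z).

K has 13 vertices, 24 edges, 10 triangles.
rank ∂_1 = 11, rank ∂_2 = 10 ⇒ b_1 = 24 − 11 − 10 = 3; ∂_2 has invariant factor(s) [2] giving torsion. So H_1 ≅ Z^3 ⊕ Z/2.

H_1 ≅ Z^3 ⊕ Z/2.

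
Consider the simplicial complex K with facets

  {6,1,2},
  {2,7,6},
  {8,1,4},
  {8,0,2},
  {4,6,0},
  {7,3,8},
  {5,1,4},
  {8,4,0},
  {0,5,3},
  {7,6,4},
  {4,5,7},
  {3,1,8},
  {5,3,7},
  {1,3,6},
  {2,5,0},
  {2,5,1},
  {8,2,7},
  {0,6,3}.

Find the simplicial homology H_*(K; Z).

H_0 ≅ Z,  H_1 ≅ Z^2,  H_2 ≅ Z.

Take the total order 0 < 1 < 2 < 3 < 4 < 5 < 6 < 7 < 8 on the vertex set. Then K (dimension 2) consists of the simplices:

  0-simplices (9): [0], [1], [2], [3], [4], [5], [6], [7], [8]
  1-simplices (27): (27 of them)
  2-simplices (18): [0,2,5], [0,2,8], [0,3,5], [0,3,6], [0,4,6], [0,4,8], [1,2,5], [1,2,6], [1,3,6], [1,3,8], [1,4,5], [1,4,8], [2,6,7], [2,7,8], [3,5,7], [3,7,8], [4,5,7], [4,6,7]

giving chain groups C_0 ≅ Z^9, C_1 ≅ Z^27, C_2 ≅ Z^18.

Boundary ∂_1: C_1 → C_0 is given by ∂[p,q] = [q] − [p]. For instance
  ∂[4,8] = [8] − [4].
As a 9×27 matrix over Z this has rank 8, with invariant factors (1,1,1,1,1,1,1,1).

Boundary ∂_2: C_2 → C_1 acts by ∂[p,q,r] = [q,r] − [p,r] + [p,q]. For instance
  ∂[0,2,5] = [2,5] − [0,5] + [0,2],
  ∂[0,4,8] = [4,8] − [0,8] + [0,4].
As a 27×18 matrix over Z this has rank 17, with invariant factors (1,1,1,1,1,1,1,1,1,1,1,1,1,1,1,1,1).

Reading off H_k = ker ∂_k / im ∂_{k+1}:

  H_0: rank C_0 − rank ∂_1 = 9 − 8 = 1, and the invariant factors of ∂_1 are all 1, so H_0 = Z.
  H_1: rank ker ∂_1 − rank ∂_2 = (27 − 8) − 17 = 2, and the invariant factors of ∂_2 are all 1, so H_1 = Z^2.
  H_2: rank ker ∂_2 − rank ∂_3 = (18 − 17) − 0 = 1, and there is no ∂_3, so H_2 = Z.

(K is a triangulation of the torus T^2.)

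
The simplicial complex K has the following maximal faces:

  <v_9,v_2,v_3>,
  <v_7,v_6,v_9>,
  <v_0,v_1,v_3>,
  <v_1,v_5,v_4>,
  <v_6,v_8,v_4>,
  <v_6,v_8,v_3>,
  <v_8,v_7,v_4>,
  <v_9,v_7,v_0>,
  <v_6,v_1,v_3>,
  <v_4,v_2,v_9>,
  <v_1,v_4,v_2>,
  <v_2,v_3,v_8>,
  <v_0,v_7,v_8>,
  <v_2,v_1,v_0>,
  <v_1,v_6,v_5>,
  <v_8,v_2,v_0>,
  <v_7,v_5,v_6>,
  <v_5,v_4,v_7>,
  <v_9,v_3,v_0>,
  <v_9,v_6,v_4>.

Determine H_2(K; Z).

H_2 ≅ 0.

K has 10 vertices, 30 edges, 20 triangles.
rank ∂_2 = 20, rank ∂_3 = 0 ⇒ b_2 = 20 − 20 − 0 = 0. So H_2 = 0.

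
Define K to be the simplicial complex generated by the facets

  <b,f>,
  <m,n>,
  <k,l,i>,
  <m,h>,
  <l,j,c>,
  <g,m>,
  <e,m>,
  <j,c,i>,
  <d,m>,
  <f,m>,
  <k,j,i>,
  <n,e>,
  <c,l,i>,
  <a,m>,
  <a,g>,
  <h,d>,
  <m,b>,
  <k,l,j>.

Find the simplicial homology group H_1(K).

Order the vertices as a < b < c < d < e < f < g < h < i < j < k < l < m < n. Listing each simplex with vertices in this order, K has dimension 2 with simplices:

  0-simplices (14): a, b, c, d, e, f, g, h, i, j, k, l, m, n
  1-simplices (21): ag, am, bf, bm, ci, cj, cl, dh, dm, em, en, fm, gm, hm, ij, ik, il, jk, jl, kl, mn
  2-simplices (6): cij, cil, cjl, ijk, ikl, jkl

giving chain groups C_0 ≅ Z^14, C_1 ≅ Z^21, C_2 ≅ Z^6.

The boundary map ∂_1: C_1 → C_0 maps an edge to its endpoints' difference, ∂[p,q] = q − p. For instance
  ∂bf = f − b.
The 14×21 boundary matrix has rank 12 and Smith normal form diag(1,1,1,1,1,1,1,1,1,1,1,1).

∂_2: C_2 → C_1 sends each 2-simplex [p,q,r] to [q,r] − [p,r] + [p,q]. For instance
  ∂cij = ij − cj + ci,
  ∂cjl = jl − cl + cj.
The resulting 21×6 matrix has rank 5, and its Smith normal form has invariant factors (1,1,1,1,1).

From H_k ≅ ker(∂_k) / im(∂_{k+1}) we obtain:

  H_1: rank ker ∂_1 − rank ∂_2 = (21 − 12) − 5 = 4, and the invariant factors of ∂_2 are all 1, so H_1 = Z^4.

H_1 ≅ Z^4.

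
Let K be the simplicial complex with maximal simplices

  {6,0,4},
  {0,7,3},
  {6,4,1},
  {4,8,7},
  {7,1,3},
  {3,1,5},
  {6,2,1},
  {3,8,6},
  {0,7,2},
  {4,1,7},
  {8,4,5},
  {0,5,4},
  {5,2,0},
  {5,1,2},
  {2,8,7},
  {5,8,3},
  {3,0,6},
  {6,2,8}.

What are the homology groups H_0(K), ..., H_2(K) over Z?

H_0 = Z,  H_1 = Z^2,  H_2 = Z.

Order the vertices as 0 < 1 < 2 < 3 < 4 < 5 < 6 < 7 < 8. Listing each simplex with vertices in this order, K has dimension 2 with simplices:

  0-simplices (9): [0], [1], [2], [3], [4], [5], [6], [7], [8]
  1-simplices (27): (27 of them)
  2-simplices (18): [0,2,5], [0,2,7], [0,3,6], [0,3,7], [0,4,5], [0,4,6], [1,2,5], [1,2,6], [1,3,5], [1,3,7], [1,4,6], [1,4,7], [2,6,8], [2,7,8], [3,5,8], [3,6,8], [4,5,8], [4,7,8]

giving chain groups C_0 ≅ Z^9, C_1 ≅ Z^27, C_2 ≅ Z^18.

∂_1: C_1 → C_0 maps an edge to its endpoints' difference, ∂[p,q] = q − p. For instance
  ∂[0,5] = [5] − [0].
The 9×27 boundary matrix has rank 8 and Smith normal form diag(1,1,1,1,1,1,1,1).

The boundary map ∂_2: C_2 → C_1 sends each 2-simplex [p,q,r] to [q,r] − [p,r] + [p,q]. For instance
  ∂[0,3,6] = [3,6] − [0,6] + [0,3],
  ∂[0,2,5] = [2,5] − [0,5] + [0,2].
The 27×18 boundary matrix has rank 17 and Smith normal form diag(1,1,1,1,1,1,1,1,1,1,1,1,1,1,1,1,1).

Now H_k = ker ∂_k / im ∂_{k+1}, so:

  H_0: rank C_0 − rank ∂_1 = 9 − 8 = 1, and the invariant factors of ∂_1 are all 1, so H_0 ≅ Z.
  H_1: rank ker ∂_1 − rank ∂_2 = (27 − 8) − 17 = 2, and the invariant factors of ∂_2 are all 1, so H_1 ≅ Z^2.
  H_2: rank ker ∂_2 − rank ∂_3 = (18 − 17) − 0 = 1, and there is no ∂_3, so H_2 ≅ Z.

(K is a triangulation of the torus T^2.)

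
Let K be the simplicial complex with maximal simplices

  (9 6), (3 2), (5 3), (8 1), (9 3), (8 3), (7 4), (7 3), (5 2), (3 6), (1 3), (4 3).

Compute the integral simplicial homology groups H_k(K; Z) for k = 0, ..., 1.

K has 9 vertices, 12 edges.
rank ∂_0 = 0, rank ∂_1 = 8 ⇒ b_0 = 9 − 0 − 8 = 1; all invariant factors of ∂_1 are 1 so no torsion. So H_0 ≅ Z.
rank ∂_1 = 8, rank ∂_2 = 0 ⇒ b_1 = 12 − 8 − 0 = 4. So H_1 ≅ Z^4.

H_0 = Z,  H_1 = Z^4.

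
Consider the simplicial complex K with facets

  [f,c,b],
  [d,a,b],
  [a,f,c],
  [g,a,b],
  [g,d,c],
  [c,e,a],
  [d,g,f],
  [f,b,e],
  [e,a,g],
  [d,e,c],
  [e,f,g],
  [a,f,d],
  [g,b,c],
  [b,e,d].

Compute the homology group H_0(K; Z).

We work with the vertex ordering a < b < c < d < e < f < g. The simplices of K, each written with vertices in increasing order, are:

  0-simplices (7): a, b, c, d, e, f, g
  1-simplices (21): ab, ac, ad, ae, af, ag, bc, bd, be, bf, bg, cd, ce, cf, cg, de, df, dg, ef, eg, fg
  2-simplices (14): abd, abg, ace, acf, adf, aeg, bcf, bcg, bde, bef, cde, cdg, dfg, efg

giving chain groups C_0 ≅ Z^7, C_1 ≅ Z^21, C_2 ≅ Z^14.

Boundary ∂_1: C_1 → C_0 is given by ∂[p,q] = [q] − [p].
The resulting 7×21 matrix has rank 6, and its Smith normal form has invariant factors (1,1,1,1,1,1).

Boundary ∂_2: C_2 → C_1 acts by ∂[p,q,r] = [q,r] − [p,r] + [p,q]. For instance
  ∂efg = fg − eg + ef,
  ∂abd = bd − ad + ab.
As a 21×14 matrix over Z this has rank 13, with invariant factors (1,1,1,1,1,1,1,1,1,1,1,1,1).

From H_k ≅ ker(∂_k) / im(∂_{k+1}) we obtain:

  H_0: rank C_0 − rank ∂_1 = 7 − 6 = 1, and the invariant factors of ∂_1 are all 1, so H_0 ≅ Z.

H_0 = Z.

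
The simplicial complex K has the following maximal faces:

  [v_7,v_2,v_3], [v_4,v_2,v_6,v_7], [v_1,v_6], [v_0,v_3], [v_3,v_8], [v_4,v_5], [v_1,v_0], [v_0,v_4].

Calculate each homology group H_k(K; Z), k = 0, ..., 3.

Take the total order v_0 < v_1 < v_2 < v_3 < v_4 < v_5 < v_6 < v_7 < v_8 on the vertex set. Then K (dimension 3) consists of the simplices:

  0-simplices (9): [v_0], [v_1], [v_2], [v_3], [v_4], [v_5], [v_6], [v_7], [v_8]
  1-simplices (14): [v_0,v_1], [v_0,v_3], [v_0,v_4], [v_1,v_6], [v_2,v_3], [v_2,v_4], [v_2,v_6], [v_2,v_7], [v_3,v_7], [v_3,v_8], [v_4,v_5], [v_4,v_6], [v_4,v_7], [v_6,v_7]
  2-simplices (5): [v_2,v_3,v_7], [v_2,v_4,v_6], [v_2,v_4,v_7], [v_2,v_6,v_7], [v_4,v_6,v_7]
  3-simplices (1): [v_2,v_4,v_6,v_7]

Hence C_0 ≅ Z^9, C_1 ≅ Z^14, C_2 ≅ Z^5, C_3 ≅ Z^1.

The boundary map ∂_1: C_1 → C_0 is given by ∂[p,q] = [q] − [p].
As a 9×14 matrix over Z this has rank 8, with invariant factors (1,1,1,1,1,1,1,1).

Boundary ∂_2: C_2 → C_1 acts by ∂[p,q,r] = [q,r] − [p,r] + [p,q]. For instance
  ∂[v_2,v_4,v_7] = [v_4,v_7] − [v_2,v_7] + [v_2,v_4],
  ∂[v_2,v_4,v_6] = [v_4,v_6] − [v_2,v_6] + [v_2,v_4].
As a 14×5 matrix over Z this has rank 4, with invariant factors (1,1,1,1).

∂_3: C_3 → C_2 sends each 3-simplex σ to the alternating sum Σ_i (−1)^i (σ with its i-th vertex removed). For instance
  ∂[v_2,v_4,v_6,v_7] = [v_4,v_6,v_7] − [v_2,v_6,v_7] + [v_2,v_4,v_7] − [v_2,v_4,v_6].
The resulting 5×1 matrix has rank 1, and its Smith normal form has invariant factors (1).

Reading off H_k = ker ∂_k / im ∂_{k+1}:

  H_0: rank C_0 − rank ∂_1 = 9 − 8 = 1, and the invariant factors of ∂_1 are all 1, so H_0 = Z.
  H_1: rank ker ∂_1 − rank ∂_2 = (14 − 8) − 4 = 2, and the invariant factors of ∂_2 are all 1, so H_1 = Z^2.
  H_2: rank ker ∂_2 − rank ∂_3 = (5 − 4) − 1 = 0, and the invariant factors of ∂_3 are all 1, so H_2 = 0.
  H_3: rank ker ∂_3 − rank ∂_4 = (1 − 1) − 0 = 0, and there is no ∂_4, so H_3 = 0.

As a check, the Euler characteristic is 9 − 14 + 5 − 1 = -1, which agrees with 1 − 2 + 0 − 0 = -1.

H_0 = Z,  H_1 = Z^2,  H_2 = 0,  H_3 = 0.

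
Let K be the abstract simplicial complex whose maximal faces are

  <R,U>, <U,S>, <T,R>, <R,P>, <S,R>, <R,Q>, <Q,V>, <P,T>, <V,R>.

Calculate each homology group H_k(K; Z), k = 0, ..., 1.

K has 7 vertices, 9 edges.
rank ∂_0 = 0, rank ∂_1 = 6 ⇒ b_0 = 7 − 0 − 6 = 1; all invariant factors of ∂_1 are 1 so no torsion. So H_0 = Z.
rank ∂_1 = 6, rank ∂_2 = 0 ⇒ b_1 = 9 − 6 − 0 = 3. So H_1 = Z^3.

H_0 ≅ Z,  H_1 ≅ Z^3.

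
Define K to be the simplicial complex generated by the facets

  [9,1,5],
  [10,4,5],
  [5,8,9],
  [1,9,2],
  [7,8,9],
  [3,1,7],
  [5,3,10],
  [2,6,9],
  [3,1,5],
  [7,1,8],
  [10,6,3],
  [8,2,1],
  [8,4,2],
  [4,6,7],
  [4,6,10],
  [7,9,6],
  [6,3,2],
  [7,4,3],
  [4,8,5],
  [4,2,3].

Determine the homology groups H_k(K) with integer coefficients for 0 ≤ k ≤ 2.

H_0 ≅ Z,  H_1 ≅ Z ⊕ Z/2,  H_2 = 0.

K has 10 vertices, 30 edges, 20 triangles.
rank ∂_0 = 0, rank ∂_1 = 9 ⇒ b_0 = 10 − 0 − 9 = 1; all invariant factors of ∂_1 are 1 so no torsion. So H_0 = Z.
rank ∂_1 = 9, rank ∂_2 = 20 ⇒ b_1 = 30 − 9 − 20 = 1; ∂_2 has invariant factor(s) [2] giving torsion. So H_1 = Z ⊕ Z/2.
rank ∂_2 = 20, rank ∂_3 = 0 ⇒ b_2 = 20 − 20 − 0 = 0. So H_2 = 0.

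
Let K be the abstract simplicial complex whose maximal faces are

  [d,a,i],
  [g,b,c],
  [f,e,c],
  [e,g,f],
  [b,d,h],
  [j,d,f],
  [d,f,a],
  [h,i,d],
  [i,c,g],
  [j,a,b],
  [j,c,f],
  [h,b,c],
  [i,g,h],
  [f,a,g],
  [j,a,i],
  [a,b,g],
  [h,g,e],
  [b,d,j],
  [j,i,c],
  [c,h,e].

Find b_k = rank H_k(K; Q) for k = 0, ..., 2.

K has 10 vertices, 30 edges, 20 triangles.
rank ∂_0 = 0, rank ∂_1 = 9 ⇒ b_0 = 10 − 0 − 9 = 1; all invariant factors of ∂_1 are 1 so no torsion. So H_0 ≅ Z.
rank ∂_1 = 9, rank ∂_2 = 20 ⇒ b_1 = 30 − 9 − 20 = 1; ∂_2 has invariant factor(s) [2] giving torsion. So H_1 ≅ Z ⊕ Z/2Z.
rank ∂_2 = 20, rank ∂_3 = 0 ⇒ b_2 = 20 − 20 − 0 = 0. So H_2 ≅ 0.

b_0 = 1, b_1 = 1, b_2 = 0.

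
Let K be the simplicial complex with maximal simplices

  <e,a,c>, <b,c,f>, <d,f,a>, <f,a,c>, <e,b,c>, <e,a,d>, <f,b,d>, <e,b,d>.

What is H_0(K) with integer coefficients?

H_0 = Z.

We work with the vertex ordering a < b < c < d < e < f. The simplices of K, each written with vertices in increasing order, are:

  0-simplices (6): a, b, c, d, e, f
  1-simplices (12): ac, ad, ae, af, bc, bd, be, bf, ce, cf, de, df
  2-simplices (8): ace, acf, ade, adf, bce, bcf, bde, bdf

so the chain groups are C_0 ≅ Z^6, C_1 ≅ Z^12, C_2 ≅ Z^8.

Boundary ∂_1: C_1 → C_0 is given by ∂[p,q] = [q] − [p].
The 6×12 boundary matrix has rank 5 and Smith normal form diag(1,1,1,1,1).

∂_2: C_2 → C_1 acts by ∂[p,q,r] = [q,r] − [p,r] + [p,q]. For instance
  ∂bde = de − be + bd,
  ∂bdf = df − bf + bd.
The 12×8 boundary matrix has rank 7 and Smith normal form diag(1,1,1,1,1,1,1).

From H_k ≅ ker(∂_k) / im(∂_{k+1}) we obtain:

  H_0: rank C_0 − rank ∂_1 = 6 − 5 = 1, and the invariant factors of ∂_1 are all 1, so H_0 = Z.

(K is a triangulation of the 2-sphere S^2.)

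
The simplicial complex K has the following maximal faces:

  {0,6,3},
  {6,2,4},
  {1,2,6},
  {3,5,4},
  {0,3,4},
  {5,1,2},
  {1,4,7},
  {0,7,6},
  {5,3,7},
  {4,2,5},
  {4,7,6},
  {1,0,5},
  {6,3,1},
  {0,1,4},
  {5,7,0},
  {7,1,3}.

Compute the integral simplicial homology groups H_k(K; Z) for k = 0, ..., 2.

Fix the vertex order 0 < 1 < 2 < 3 < 4 < 5 < 6 < 7 and write every simplex with vertices in increasing order. Then dim K = 2 and the simplices of K are:

  0-simplices (8): [0], [1], [2], [3], [4], [5], [6], [7]
  1-simplices (24): (24 of them)
  2-simplices (16): [0,1,4], [0,1,5], [0,3,4], [0,3,6], [0,5,7], [0,6,7], [1,2,5], [1,2,6], [1,3,6], [1,3,7], [1,4,7], [2,4,5], [2,4,6], [3,4,5], [3,5,7], [4,6,7]

so the chain groups are C_0 ≅ Z^8, C_1 ≅ Z^24, C_2 ≅ Z^16.

The boundary map ∂_1: C_1 → C_0 sends each edge [p,q] (with p < q) to q − p.
This gives a 8×24 integer matrix of rank 7; reducing to Smith normal form yields diagonal entries (1,1,1,1,1,1,1).

Boundary ∂_2: C_2 → C_1 acts by ∂[p,q,r] = [q,r] − [p,r] + [p,q]. For instance
  ∂[3,5,7] = [5,7] − [3,7] + [3,5],
  ∂[0,1,4] = [1,4] − [0,4] + [0,1].
The 24×16 boundary matrix has rank 15 and Smith normal form diag(1,1,1,1,1,1,1,1,1,1,1,1,1,1,1).

Computing H_k = (kernel of ∂_k) / (image of ∂_{k+1}):

  H_0: rank C_0 − rank ∂_1 = 8 − 7 = 1, and the invariant factors of ∂_1 are all 1, so H_0 ≅ Z.
  H_1: rank ker ∂_1 − rank ∂_2 = (24 − 7) − 15 = 2, and the invariant factors of ∂_2 are all 1, so H_1 ≅ Z^2.
  H_2: rank ker ∂_2 − rank ∂_3 = (16 − 15) − 0 = 1, and there is no ∂_3, so H_2 ≅ Z.

(K is a triangulation of the torus T^2.)

H_0 ≅ Z,  H_1 ≅ Z^2,  H_2 ≅ Z.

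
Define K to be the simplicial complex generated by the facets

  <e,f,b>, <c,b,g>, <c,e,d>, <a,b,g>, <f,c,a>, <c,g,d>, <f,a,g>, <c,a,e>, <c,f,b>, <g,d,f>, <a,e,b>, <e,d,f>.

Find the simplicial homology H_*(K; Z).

H_0 ≅ Z,  H_1 ≅ Z_2,  H_2 = 0.

Fix the vertex order a < b < c < d < e < f < g and write every simplex with vertices in increasing order. Then dim K = 2 and the simplices of K are:

  0-simplices (7): a, b, c, d, e, f, g
  1-simplices (18): ab, ac, ae, af, ag, bc, be, bf, bg, cd, ce, cf, cg, de, df, dg, ef, fg
  2-simplices (12): abe, abg, ace, acf, afg, bcf, bcg, bef, cde, cdg, def, dfg

giving chain groups C_0 ≅ Z^7, C_1 ≅ Z^18, C_2 ≅ Z^12.

∂_1: C_1 → C_0 maps an edge to its endpoints' difference, ∂[p,q] = q − p.
As a 7×18 matrix over Z this has rank 6, with invariant factors (1,1,1,1,1,1).

∂_2: C_2 → C_1 maps a triangle to the signed sum of its edges. For instance
  ∂bef = ef − bf + be,
  ∂bcf = cf − bf + bc.
This gives a 18×12 integer matrix of rank 12; reducing to Smith normal form yields diagonal entries (1,1,1,1,1,1,1,1,1,1,1,2).

Reading off H_k = ker ∂_k / im ∂_{k+1}:

  H_0: rank C_0 − rank ∂_1 = 7 − 6 = 1, and the invariant factors of ∂_1 are all 1, so H_0 = Z.
  H_1: rank ker ∂_1 − rank ∂_2 = (18 − 6) − 12 = 0, and ∂_2 has invariant factor 2 > 1, so H_1 = Z_2.
  H_2: rank ker ∂_2 − rank ∂_3 = (12 − 12) − 0 = 0, and there is no ∂_3, so H_2 = 0.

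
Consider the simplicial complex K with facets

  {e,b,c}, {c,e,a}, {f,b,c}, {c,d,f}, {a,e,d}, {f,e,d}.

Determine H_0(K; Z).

H_0 ≅ Z.

Order the vertices as a < b < c < d < e < f. Listing each simplex with vertices in this order, K has dimension 2 with simplices:

  0-simplices (6): a, b, c, d, e, f
  1-simplices (12): ac, ad, ae, bc, be, bf, cd, ce, cf, de, df, ef
  2-simplices (6): ace, ade, bce, bcf, cdf, def

giving chain groups C_0 ≅ Z^6, C_1 ≅ Z^12, C_2 ≅ Z^6.

Boundary ∂_1: C_1 → C_0 maps an edge to its endpoints' difference, ∂[p,q] = q − p.
As a 6×12 matrix over Z this has rank 5, with invariant factors (1,1,1,1,1).

The boundary map ∂_2: C_2 → C_1 acts by ∂[p,q,r] = [q,r] − [p,r] + [p,q]. For instance
  ∂ace = ce − ae + ac,
  ∂bcf = cf − bf + bc.
This gives a 12×6 integer matrix of rank 6; reducing to Smith normal form yields diagonal entries (1,1,1,1,1,1).

Now H_k = ker ∂_k / im ∂_{k+1}, so:

  H_0: rank C_0 − rank ∂_1 = 6 − 5 = 1, and the invariant factors of ∂_1 are all 1, so H_0 = Z.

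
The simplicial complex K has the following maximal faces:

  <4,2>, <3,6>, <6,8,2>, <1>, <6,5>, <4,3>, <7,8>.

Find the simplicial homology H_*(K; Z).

H_0 = Z^2,  H_1 = Z,  H_2 = 0.

Fix the vertex order 1 < 2 < 3 < 4 < 5 < 6 < 7 < 8 and write every simplex with vertices in increasing order. Then dim K = 2 and the simplices of K are:

  0-simplices (8): [1], [2], [3], [4], [5], [6], [7], [8]
  1-simplices (8): [2,4], [2,6], [2,8], [3,4], [3,6], [5,6], [6,8], [7,8]
  2-simplices (1): [2,6,8]

so the chain groups are C_0 ≅ Z^8, C_1 ≅ Z^8, C_2 ≅ Z^1.

Boundary ∂_1: C_1 → C_0 sends each edge [p,q] (with p < q) to q − p. For instance
  ∂[5,6] = [6] − [5].
The resulting 8×8 matrix has rank 6, and its Smith normal form has invariant factors (1,1,1,1,1,1).

Boundary ∂_2: C_2 → C_1 sends each 2-simplex [p,q,r] to [q,r] − [p,r] + [p,q]. For instance
  ∂[2,6,8] = [6,8] − [2,8] + [2,6].
As a 8×1 matrix over Z this has rank 1, with invariant factors (1).

Reading off H_k = ker ∂_k / im ∂_{k+1}:

  H_0: rank C_0 − rank ∂_1 = 8 − 6 = 2, and the invariant factors of ∂_1 are all 1, so H_0 ≅ Z^2.
  H_1: rank ker ∂_1 − rank ∂_2 = (8 − 6) − 1 = 1, and the invariant factors of ∂_2 are all 1, so H_1 ≅ Z.
  H_2: rank ker ∂_2 − rank ∂_3 = (1 − 1) − 0 = 0, and there is no ∂_3, so H_2 ≅ 0.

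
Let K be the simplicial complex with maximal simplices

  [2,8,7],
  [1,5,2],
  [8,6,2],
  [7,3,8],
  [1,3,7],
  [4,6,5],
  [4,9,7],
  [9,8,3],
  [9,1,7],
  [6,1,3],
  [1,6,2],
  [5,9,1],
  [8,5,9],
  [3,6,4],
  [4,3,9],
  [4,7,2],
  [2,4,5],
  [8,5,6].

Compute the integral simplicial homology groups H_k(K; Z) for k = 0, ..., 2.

H_0 = Z,  H_1 = Z ⊕ Z_2,  H_2 = 0.

We work with the vertex ordering 1 < 2 < 3 < 4 < 5 < 6 < 7 < 8 < 9. The simplices of K, each written with vertices in increasing order, are:

  0-simplices (9): [1], [2], [3], [4], [5], [6], [7], [8], [9]
  1-simplices (27): (27 of them)
  2-simplices (18): [1,2,5], [1,2,6], [1,3,6], [1,3,7], [1,5,9], [1,7,9], [2,4,5], [2,4,7], [2,6,8], [2,7,8], [3,4,6], [3,4,9], [3,7,8], [3,8,9], [4,5,6], [4,7,9], [5,6,8], [5,8,9]

giving chain groups C_0 ≅ Z^9, C_1 ≅ Z^27, C_2 ≅ Z^18.

The boundary map ∂_1: C_1 → C_0 sends each edge [p,q] (with p < q) to q − p.
As a 9×27 matrix over Z this has rank 8, with invariant factors (1,1,1,1,1,1,1,1).

Boundary ∂_2: C_2 → C_1 maps a triangle to the signed sum of its edges. For instance
  ∂[2,4,7] = [4,7] − [2,7] + [2,4],
  ∂[1,5,9] = [5,9] − [1,9] + [1,5].
This gives a 27×18 integer matrix of rank 18; reducing to Smith normal form yields diagonal entries (1,1,1,1,1,1,1,1,1,1,1,1,1,1,1,1,1,2).

Reading off H_k = ker ∂_k / im ∂_{k+1}:

  H_0: rank C_0 − rank ∂_1 = 9 − 8 = 1, and the invariant factors of ∂_1 are all 1, so H_0 ≅ Z.
  H_1: rank ker ∂_1 − rank ∂_2 = (27 − 8) − 18 = 1, and ∂_2 has invariant factor 2 > 1, so H_1 ≅ Z ⊕ Z_2.
  H_2: rank ker ∂_2 − rank ∂_3 = (18 − 18) − 0 = 0, and there is no ∂_3, so H_2 ≅ 0.

(K is a triangulation of the Klein bottle.)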